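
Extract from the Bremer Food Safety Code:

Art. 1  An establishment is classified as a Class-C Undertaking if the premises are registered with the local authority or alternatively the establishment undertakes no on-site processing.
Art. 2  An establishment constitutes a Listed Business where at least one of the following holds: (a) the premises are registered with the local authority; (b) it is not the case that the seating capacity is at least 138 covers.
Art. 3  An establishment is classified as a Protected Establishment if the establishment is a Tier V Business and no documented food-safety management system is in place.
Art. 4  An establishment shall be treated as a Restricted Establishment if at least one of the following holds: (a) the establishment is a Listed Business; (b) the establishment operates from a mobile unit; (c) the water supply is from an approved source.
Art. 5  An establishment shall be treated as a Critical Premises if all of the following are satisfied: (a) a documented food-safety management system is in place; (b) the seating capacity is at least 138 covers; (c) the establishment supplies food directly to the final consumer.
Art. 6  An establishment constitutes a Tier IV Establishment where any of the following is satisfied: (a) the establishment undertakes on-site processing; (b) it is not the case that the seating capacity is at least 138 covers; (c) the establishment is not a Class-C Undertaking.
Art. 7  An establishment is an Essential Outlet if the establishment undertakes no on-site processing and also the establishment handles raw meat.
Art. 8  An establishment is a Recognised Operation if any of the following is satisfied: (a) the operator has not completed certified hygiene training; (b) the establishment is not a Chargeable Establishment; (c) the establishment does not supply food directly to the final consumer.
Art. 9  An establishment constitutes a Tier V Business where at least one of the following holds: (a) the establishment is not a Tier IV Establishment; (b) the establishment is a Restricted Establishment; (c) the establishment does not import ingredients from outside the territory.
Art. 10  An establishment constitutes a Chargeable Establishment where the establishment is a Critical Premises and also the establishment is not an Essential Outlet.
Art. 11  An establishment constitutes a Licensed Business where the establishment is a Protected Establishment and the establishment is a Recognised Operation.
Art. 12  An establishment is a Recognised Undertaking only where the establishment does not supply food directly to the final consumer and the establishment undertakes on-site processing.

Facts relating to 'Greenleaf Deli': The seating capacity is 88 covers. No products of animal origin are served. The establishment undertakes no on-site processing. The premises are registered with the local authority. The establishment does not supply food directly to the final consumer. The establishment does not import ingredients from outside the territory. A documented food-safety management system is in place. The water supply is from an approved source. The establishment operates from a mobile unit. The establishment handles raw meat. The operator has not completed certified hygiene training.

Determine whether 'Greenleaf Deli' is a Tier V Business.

Under article 1: the premises are registered with the local authority? yes; or the establishment undertakes no on-site processing? yes. So the establishment is a Class-C Undertaking.
Under article 6: the establishment undertakes on-site processing? no; or seating capacity: 88 covers ≥ 138 covers? no, so negated condition yes; or not a Class-C Undertaking (article 1)? no. So the establishment is a Tier IV Establishment.
Under article 2: the premises are registered with the local authority? yes; or seating capacity: 88 covers ≥ 138 covers? no, so negated condition yes. So the establishment is a Listed Business.
Under article 4: Listed Business (article 2)? yes; or the establishment operates from a mobile unit? yes; or the water supply is from an approved source? yes. So the establishment is a Restricted Establishment.
Under article 9: not a Tier IV Establishment (article 6)? no; or Restricted Establishment (article 4)? yes; or the establishment does not import ingredients from outside the territory? yes. So the establishment is a Tier V Business.

Yes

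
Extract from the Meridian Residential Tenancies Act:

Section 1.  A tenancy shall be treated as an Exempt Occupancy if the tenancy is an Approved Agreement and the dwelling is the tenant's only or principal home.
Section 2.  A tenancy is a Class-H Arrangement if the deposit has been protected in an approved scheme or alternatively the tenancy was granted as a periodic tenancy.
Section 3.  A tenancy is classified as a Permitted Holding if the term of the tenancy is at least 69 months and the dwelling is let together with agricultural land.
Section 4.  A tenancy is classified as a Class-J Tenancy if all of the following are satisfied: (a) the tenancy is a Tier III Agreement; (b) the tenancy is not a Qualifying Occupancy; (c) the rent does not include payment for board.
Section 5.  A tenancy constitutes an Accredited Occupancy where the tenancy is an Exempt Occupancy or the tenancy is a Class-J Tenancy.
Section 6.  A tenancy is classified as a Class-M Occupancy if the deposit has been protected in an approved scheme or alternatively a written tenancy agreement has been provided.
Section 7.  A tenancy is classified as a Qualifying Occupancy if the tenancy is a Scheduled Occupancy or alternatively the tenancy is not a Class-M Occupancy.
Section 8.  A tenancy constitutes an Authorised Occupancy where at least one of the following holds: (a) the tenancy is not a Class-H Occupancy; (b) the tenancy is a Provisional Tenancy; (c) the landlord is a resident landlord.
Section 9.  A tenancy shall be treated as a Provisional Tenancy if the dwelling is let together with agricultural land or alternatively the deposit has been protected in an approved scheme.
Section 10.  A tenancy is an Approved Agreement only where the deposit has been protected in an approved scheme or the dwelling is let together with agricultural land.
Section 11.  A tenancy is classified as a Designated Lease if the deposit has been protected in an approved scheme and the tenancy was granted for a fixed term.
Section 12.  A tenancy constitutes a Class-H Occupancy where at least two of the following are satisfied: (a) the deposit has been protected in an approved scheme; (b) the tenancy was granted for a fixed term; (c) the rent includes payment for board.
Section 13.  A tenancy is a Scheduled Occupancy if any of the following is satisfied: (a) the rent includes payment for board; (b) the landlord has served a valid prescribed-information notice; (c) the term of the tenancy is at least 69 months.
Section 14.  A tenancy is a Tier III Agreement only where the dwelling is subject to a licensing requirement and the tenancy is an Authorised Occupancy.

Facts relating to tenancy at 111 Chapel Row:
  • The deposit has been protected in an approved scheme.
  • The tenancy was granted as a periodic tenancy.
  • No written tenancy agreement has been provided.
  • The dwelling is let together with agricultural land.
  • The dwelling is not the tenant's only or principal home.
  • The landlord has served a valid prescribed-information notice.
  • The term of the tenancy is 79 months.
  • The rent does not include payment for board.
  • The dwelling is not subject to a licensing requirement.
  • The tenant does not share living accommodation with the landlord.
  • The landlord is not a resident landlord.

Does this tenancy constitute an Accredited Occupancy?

No

section 10 — Approved Agreement: [the deposit has been protected in an approved scheme? yes] OR [the dwelling is let together with agricultural land? yes] → satisfied.
section 1 — Exempt Occupancy: [Approved Agreement (section 10)? yes] AND [the dwelling is the tenant's only or principal home? no] → not satisfied.
section 12 — Class-H Occupancy: the deposit has been protected in an approved scheme? yes; the tenancy was granted for a fixed term? no; the rent includes payment for board? no — 1 of 3 hold (need ≥2) → not satisfied.
section 9 — Provisional Tenancy: [the dwelling is let together with agricultural land? yes] OR [the deposit has been protected in an approved scheme? yes] → satisfied.
section 8 — Authorised Occupancy: [not a Class-H Occupancy (section 12)? yes] OR [Provisional Tenancy (section 9)? yes] OR [the landlord is a resident landlord? no] → satisfied.
section 14 — Tier III Agreement: [the dwelling is subject to a licensing requirement? no] AND [Authorised Occupancy (section 8)? yes] → not satisfied.
section 13 — Scheduled Occupancy: [the rent includes payment for board? no] OR [the landlord has served a valid prescribed-information notice? yes] OR [term of the tenancy: 79 months ≥ 69 months? yes] → satisfied.
section 6 — Class-M Occupancy: [the deposit has been protected in an approved scheme? yes] OR [a written tenancy agreement has been provided? no] → satisfied.
section 7 — Qualifying Occupancy: [Scheduled Occupancy (section 13)? yes] OR [not a Class-M Occupancy (section 6)? no] → satisfied.
section 4 — Class-J Tenancy: [Tier III Agreement (section 14)? no] AND [not a Qualifying Occupancy (section 7)? no] AND [the rent does not include payment for board? yes] → not satisfied.
section 5 — Accredited Occupancy: [Exempt Occupancy (section 1)? no] OR [Class-J Tenancy (section 4)? no] → not satisfied.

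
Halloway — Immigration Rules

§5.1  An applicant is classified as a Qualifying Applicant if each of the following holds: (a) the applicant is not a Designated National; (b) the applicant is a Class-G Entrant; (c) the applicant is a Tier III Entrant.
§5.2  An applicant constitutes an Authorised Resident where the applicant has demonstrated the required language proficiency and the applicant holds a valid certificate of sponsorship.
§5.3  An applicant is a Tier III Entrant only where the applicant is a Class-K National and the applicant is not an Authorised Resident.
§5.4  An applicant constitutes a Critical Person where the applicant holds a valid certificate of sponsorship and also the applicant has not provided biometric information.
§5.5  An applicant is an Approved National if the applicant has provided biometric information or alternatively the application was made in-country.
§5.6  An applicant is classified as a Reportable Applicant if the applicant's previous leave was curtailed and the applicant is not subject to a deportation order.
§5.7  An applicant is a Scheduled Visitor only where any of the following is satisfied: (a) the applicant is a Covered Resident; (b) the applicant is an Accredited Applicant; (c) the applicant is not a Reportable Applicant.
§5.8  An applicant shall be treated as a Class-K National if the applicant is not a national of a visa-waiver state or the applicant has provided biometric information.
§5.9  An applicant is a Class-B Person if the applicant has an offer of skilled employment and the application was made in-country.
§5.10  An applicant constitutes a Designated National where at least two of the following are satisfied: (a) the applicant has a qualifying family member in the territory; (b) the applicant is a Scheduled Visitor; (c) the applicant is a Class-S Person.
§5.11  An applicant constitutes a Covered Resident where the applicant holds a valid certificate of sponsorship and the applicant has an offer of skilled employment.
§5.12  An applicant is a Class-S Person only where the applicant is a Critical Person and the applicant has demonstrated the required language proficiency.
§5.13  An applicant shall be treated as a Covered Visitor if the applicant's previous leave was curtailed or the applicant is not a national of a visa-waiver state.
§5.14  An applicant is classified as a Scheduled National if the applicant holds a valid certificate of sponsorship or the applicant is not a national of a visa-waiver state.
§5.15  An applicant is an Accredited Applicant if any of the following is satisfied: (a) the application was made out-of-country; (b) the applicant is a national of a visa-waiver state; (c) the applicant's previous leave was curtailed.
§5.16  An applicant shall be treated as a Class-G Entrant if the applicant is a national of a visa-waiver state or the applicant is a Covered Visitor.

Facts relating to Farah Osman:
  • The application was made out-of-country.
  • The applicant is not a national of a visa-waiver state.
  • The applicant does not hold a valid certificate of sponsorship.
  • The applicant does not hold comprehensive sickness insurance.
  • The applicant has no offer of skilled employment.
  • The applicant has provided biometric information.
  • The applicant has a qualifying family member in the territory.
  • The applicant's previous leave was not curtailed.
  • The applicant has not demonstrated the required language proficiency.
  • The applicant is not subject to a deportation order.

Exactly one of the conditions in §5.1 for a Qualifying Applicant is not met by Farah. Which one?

Designated National

§5.11 — Covered Resident: [the applicant holds a valid certificate of sponsorship? no] AND [the applicant has an offer of skilled employment? no] → not satisfied.
§5.15 — Accredited Applicant: [the application was made out-of-country? yes] OR [the applicant is a national of a visa-waiver state? no] OR [the applicant's previous leave was curtailed? no] → satisfied.
§5.6 — Reportable Applicant: [the applicant's previous leave was curtailed? no] AND [the applicant is not subject to a deportation order? yes] → not satisfied.
§5.7 — Scheduled Visitor: [Covered Resident (§5.11)? no] OR [Accredited Applicant (§5.15)? yes] OR [not a Reportable Applicant (§5.6)? yes] → satisfied.
§5.4 — Critical Person: [the applicant holds a valid certificate of sponsorship? no] AND [the applicant has not provided biometric information? no] → not satisfied.
§5.12 — Class-S Person: [Critical Person (§5.4)? no] AND [the applicant has demonstrated the required language proficiency? no] → not satisfied.
§5.10 — Designated National: the applicant has a qualifying family member in the territory? yes; Scheduled Visitor (§5.7)? yes; Class-S Person (§5.12)? no — 2 of 3 hold (need ≥2) → satisfied.
§5.13 — Covered Visitor: [the applicant's previous leave was curtailed? no] OR [the applicant is not a national of a visa-waiver state? yes] → satisfied.
§5.16 — Class-G Entrant: [the applicant is a national of a visa-waiver state? no] OR [Covered Visitor (§5.13)? yes] → satisfied.
§5.8 — Class-K National: [the applicant is not a national of a visa-waiver state? yes] OR [the applicant has provided biometric information? yes] → satisfied.
§5.2 — Authorised Resident: [the applicant has demonstrated the required language proficiency? no] AND [the applicant holds a valid certificate of sponsorship? no] → not satisfied.
§5.3 — Tier III Entrant: [Class-K National (§5.8)? yes] AND [not an Authorised Resident (§5.2)? yes] → satisfied.
§5.1 — Qualifying Applicant: [not a Designated National (§5.10)? no] AND [Class-G Entrant (§5.16)? yes] AND [Tier III Entrant (§5.3)? yes] → not satisfied.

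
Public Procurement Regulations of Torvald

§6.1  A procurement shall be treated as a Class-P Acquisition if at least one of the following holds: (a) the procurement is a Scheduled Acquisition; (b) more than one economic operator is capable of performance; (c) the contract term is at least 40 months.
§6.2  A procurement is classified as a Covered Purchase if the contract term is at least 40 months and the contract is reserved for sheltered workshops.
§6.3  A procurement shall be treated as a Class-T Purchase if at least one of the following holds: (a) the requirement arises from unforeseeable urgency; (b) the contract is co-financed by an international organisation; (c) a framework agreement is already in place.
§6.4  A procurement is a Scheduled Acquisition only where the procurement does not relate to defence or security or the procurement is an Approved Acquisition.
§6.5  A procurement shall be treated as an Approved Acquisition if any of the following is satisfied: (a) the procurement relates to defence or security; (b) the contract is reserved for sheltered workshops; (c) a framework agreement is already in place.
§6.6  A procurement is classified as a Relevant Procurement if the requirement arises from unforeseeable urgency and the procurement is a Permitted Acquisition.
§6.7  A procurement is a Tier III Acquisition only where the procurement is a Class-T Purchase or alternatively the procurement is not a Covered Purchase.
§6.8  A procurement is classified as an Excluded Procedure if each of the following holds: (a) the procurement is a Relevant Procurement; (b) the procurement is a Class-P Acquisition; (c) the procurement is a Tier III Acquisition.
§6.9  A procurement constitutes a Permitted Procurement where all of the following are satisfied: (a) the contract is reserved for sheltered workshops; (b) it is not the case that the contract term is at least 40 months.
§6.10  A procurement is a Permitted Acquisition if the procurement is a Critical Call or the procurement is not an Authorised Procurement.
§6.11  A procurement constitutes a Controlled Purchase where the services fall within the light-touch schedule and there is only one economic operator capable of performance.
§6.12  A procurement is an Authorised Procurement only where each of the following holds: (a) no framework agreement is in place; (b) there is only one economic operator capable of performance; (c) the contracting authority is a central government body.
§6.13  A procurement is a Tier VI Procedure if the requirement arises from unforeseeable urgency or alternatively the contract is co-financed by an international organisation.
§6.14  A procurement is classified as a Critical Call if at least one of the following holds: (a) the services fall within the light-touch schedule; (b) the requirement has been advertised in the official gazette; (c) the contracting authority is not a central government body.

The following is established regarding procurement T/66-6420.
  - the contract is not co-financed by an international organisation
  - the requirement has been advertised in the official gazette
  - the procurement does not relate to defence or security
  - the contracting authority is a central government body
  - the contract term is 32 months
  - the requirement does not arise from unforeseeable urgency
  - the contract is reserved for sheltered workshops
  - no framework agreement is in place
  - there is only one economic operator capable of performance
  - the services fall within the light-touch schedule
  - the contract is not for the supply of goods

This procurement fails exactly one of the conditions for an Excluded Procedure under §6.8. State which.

Relevant Procurement

Under §6.14: the services fall within the light-touch schedule? yes; or the requirement has been advertised in the official gazette? yes; or the contracting authority is not a central government body? no. So the procurement is a Critical Call.
Under §6.12: no framework agreement is in place? yes; and there is only one economic operator capable of performance? yes; and the contracting authority is a central government body? yes. So the procurement is an Authorised Procurement.
Under §6.10: Critical Call (§6.14)? yes; or not an Authorised Procurement (§6.12)? no. So the procurement is a Permitted Acquisition.
Under §6.6: the requirement arises from unforeseeable urgency? no; and Permitted Acquisition (§6.10)? yes. So the procurement is not a Relevant Procurement.
Under §6.5: the procurement relates to defence or security? no; or the contract is reserved for sheltered workshops? yes; or a framework agreement is already in place? no. So the procurement is an Approved Acquisition.
Under §6.4: the procurement does not relate to defence or security? yes; or Approved Acquisition (§6.5)? yes. So the procurement is a Scheduled Acquisition.
Under §6.1: Scheduled Acquisition (§6.4)? yes; or more than one economic operator is capable of performance? no; or contract term: 32 months ≥ 40 months? no. So the procurement is a Class-P Acquisition.
Under §6.3: the requirement arises from unforeseeable urgency? no; or the contract is co-financed by an international organisation? no; or a framework agreement is already in place? no. So the procurement is not a Class-T Purchase.
Under §6.2: contract term: 32 months ≥ 40 months? no; and the contract is reserved for sheltered workshops? yes. So the procurement is not a Covered Purchase.
Under §6.7: Class-T Purchase (§6.3)? no; or not a Covered Purchase (§6.2)? yes. So the procurement is a Tier III Acquisition.
Under §6.8: Relevant Procurement (§6.6)? no; and Class-P Acquisition (§6.1)? yes; and Tier III Acquisition (§6.7)? yes. So the procurement is not an Excluded Procedure.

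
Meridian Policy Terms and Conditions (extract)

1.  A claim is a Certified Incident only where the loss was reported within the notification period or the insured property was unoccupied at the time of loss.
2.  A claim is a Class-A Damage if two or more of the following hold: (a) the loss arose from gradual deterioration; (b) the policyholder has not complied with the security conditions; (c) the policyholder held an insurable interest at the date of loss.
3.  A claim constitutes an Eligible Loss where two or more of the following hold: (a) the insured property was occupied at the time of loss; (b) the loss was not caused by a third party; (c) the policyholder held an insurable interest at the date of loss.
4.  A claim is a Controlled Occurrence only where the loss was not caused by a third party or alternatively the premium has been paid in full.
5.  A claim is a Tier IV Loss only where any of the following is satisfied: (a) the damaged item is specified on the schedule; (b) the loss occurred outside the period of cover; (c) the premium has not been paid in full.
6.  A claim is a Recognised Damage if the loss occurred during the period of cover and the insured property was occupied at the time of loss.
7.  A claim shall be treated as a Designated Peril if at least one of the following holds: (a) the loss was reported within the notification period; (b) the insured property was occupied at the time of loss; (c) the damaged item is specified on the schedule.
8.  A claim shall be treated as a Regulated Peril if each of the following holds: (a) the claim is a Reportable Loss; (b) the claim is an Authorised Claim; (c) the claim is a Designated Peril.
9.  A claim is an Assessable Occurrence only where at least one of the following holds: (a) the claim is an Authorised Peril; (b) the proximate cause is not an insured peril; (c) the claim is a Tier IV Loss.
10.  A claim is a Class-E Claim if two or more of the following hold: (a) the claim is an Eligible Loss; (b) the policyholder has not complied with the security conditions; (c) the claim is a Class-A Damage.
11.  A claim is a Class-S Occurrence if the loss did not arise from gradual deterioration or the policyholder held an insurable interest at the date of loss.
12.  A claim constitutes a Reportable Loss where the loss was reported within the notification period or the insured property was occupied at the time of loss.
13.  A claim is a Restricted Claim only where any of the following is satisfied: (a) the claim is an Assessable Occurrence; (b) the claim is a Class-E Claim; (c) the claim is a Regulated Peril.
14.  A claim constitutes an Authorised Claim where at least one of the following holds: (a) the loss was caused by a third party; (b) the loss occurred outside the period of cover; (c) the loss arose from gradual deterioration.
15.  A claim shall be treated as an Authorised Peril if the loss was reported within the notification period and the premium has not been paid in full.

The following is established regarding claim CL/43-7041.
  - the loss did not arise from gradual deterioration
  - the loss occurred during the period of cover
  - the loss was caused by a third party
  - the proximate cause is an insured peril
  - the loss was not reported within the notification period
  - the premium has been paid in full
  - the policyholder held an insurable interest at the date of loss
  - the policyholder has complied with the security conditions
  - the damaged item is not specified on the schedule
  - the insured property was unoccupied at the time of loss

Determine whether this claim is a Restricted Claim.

No

paragraph 15 — Authorised Peril: [the loss was reported within the notification period? no] AND [the premium has not been paid in full? no] → not satisfied.
paragraph 5 — Tier IV Loss: [the damaged item is specified on the schedule? no] OR [the loss occurred outside the period of cover? no] OR [the premium has not been paid in full? no] → not satisfied.
paragraph 9 — Assessable Occurrence: [Authorised Peril (paragraph 15)? no] OR [the proximate cause is not an insured peril? no] OR [Tier IV Loss (paragraph 5)? no] → not satisfied.
paragraph 3 — Eligible Loss: the insured property was occupied at the time of loss? no; the loss was not caused by a third party? no; the policyholder held an insurable interest at the date of loss? yes — 1 of 3 hold (need ≥2) → not satisfied.
paragraph 2 — Class-A Damage: the loss arose from gradual deterioration? no; the policyholder has not complied with the security conditions? no; the policyholder held an insurable interest at the date of loss? yes — 1 of 3 hold (need ≥2) → not satisfied.
paragraph 10 — Class-E Claim: Eligible Loss (paragraph 3)? no; the policyholder has not complied with the security conditions? no; Class-A Damage (paragraph 2)? no — 0 of 3 hold (need ≥2) → not satisfied.
paragraph 12 — Reportable Loss: [the loss was reported within the notification period? no] OR [the insured property was occupied at the time of loss? no] → not satisfied.
paragraph 14 — Authorised Claim: [the loss was caused by a third party? yes] OR [the loss occurred outside the period of cover? no] OR [the loss arose from gradual deterioration? no] → satisfied.
paragraph 7 — Designated Peril: [the loss was reported within the notification period? no] OR [the insured property was occupied at the time of loss? no] OR [the damaged item is specified on the schedule? no] → not satisfied.
paragraph 8 — Regulated Peril: [Reportable Loss (paragraph 12)? no] AND [Authorised Claim (paragraph 14)? yes] AND [Designated Peril (paragraph 7)? no] → not satisfied.
paragraph 13 — Restricted Claim: [Assessable Occurrence (paragraph 9)? no] OR [Class-E Claim (paragraph 10)? no] OR [Regulated Peril (paragraph 8)? no] → not satisfied.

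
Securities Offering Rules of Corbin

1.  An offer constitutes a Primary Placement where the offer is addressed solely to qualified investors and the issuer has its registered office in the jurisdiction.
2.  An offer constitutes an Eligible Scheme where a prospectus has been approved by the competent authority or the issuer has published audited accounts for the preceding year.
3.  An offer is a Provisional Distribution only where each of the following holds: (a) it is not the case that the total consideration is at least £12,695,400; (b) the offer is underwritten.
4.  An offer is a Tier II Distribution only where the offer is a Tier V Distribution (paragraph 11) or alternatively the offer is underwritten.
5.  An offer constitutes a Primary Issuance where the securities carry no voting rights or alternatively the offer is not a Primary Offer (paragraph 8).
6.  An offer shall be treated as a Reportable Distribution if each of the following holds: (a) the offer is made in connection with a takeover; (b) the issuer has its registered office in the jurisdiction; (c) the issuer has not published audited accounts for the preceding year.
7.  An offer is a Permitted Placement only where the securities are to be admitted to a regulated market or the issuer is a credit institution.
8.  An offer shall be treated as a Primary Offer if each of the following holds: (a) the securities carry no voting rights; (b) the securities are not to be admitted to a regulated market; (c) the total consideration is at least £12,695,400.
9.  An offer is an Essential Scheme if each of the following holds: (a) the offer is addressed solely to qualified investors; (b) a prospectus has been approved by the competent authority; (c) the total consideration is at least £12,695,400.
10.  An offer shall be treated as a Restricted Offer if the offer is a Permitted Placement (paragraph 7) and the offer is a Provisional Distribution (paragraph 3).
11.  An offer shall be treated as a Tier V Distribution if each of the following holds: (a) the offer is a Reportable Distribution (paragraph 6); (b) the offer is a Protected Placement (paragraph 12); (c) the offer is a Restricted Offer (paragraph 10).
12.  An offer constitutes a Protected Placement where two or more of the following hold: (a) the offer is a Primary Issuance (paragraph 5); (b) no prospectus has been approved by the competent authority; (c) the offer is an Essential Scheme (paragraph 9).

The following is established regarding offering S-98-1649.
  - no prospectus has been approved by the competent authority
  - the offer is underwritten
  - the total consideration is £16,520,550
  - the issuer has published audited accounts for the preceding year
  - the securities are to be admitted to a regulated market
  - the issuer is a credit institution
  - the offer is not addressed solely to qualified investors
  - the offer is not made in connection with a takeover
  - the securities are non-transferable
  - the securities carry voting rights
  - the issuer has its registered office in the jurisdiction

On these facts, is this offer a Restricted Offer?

No

Under paragraph 7: the securities are to be admitted to a regulated market? yes; or the issuer is a credit institution? yes. So the offer is a Permitted Placement.
Under paragraph 3: total consideration: £16,520,550 ≥ £12,695,400? yes, so negated condition no; and the offer is underwritten? yes. So the offer is not a Provisional Distribution.
Under paragraph 10: Permitted Placement (paragraph 7)? yes; and Provisional Distribution (paragraph 3)? no. So the offer is not a Restricted Offer.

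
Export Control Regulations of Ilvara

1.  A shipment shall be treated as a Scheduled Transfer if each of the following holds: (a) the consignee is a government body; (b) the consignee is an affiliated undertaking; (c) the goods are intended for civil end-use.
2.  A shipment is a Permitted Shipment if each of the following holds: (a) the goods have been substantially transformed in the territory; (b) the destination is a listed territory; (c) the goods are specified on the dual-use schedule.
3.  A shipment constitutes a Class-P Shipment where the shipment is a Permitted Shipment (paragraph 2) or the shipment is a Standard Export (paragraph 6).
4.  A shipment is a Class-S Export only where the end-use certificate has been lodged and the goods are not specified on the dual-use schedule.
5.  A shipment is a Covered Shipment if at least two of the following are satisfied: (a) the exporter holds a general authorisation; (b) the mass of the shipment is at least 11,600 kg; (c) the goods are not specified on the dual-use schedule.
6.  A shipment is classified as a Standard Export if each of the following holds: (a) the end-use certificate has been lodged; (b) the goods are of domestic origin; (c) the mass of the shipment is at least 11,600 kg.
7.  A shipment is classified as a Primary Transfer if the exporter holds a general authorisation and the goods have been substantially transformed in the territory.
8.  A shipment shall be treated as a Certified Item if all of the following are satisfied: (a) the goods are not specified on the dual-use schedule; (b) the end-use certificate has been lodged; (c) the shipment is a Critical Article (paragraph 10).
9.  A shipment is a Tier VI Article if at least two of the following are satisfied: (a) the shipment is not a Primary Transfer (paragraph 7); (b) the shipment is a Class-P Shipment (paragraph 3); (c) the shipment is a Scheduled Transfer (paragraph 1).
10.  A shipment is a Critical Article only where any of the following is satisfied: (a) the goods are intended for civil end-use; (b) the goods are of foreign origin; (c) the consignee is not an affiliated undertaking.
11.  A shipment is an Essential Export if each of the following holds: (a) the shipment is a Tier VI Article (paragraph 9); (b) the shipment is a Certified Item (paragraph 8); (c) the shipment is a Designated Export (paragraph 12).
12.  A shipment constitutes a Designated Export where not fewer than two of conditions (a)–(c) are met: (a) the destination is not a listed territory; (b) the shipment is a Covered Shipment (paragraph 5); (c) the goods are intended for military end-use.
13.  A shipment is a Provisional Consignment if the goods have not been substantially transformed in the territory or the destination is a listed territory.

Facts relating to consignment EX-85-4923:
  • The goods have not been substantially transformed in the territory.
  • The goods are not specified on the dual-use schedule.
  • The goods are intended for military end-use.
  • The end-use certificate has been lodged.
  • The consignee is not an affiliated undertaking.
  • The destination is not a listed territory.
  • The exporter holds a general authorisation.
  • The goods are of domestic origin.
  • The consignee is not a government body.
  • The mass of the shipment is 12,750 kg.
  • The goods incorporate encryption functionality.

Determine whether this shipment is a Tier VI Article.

Yes

paragraph 7 — Primary Transfer: [the exporter holds a general authorisation? yes] AND [the goods have been substantially transformed in the territory? no] → not satisfied.
paragraph 2 — Permitted Shipment: [the goods have been substantially transformed in the territory? no] AND [the destination is a listed territory? no] AND [the goods are specified on the dual-use schedule? no] → not satisfied.
paragraph 6 — Standard Export: [the end-use certificate has been lodged? yes] AND [the goods are of domestic origin? yes] AND [mass of the shipment: 12,750 kg ≥ 11,600 kg? yes] → satisfied.
paragraph 3 — Class-P Shipment: [Permitted Shipment (paragraph 2)? no] OR [Standard Export (paragraph 6)? yes] → satisfied.
paragraph 1 — Scheduled Transfer: [the consignee is a government body? no] AND [the consignee is an affiliated undertaking? no] AND [the goods are intended for civil end-use? no] → not satisfied.
paragraph 9 — Tier VI Article: not a Primary Transfer (paragraph 7)? yes; Class-P Shipment (paragraph 3)? yes; Scheduled Transfer (paragraph 1)? no — 2 of 3 hold (need ≥2) → satisfied.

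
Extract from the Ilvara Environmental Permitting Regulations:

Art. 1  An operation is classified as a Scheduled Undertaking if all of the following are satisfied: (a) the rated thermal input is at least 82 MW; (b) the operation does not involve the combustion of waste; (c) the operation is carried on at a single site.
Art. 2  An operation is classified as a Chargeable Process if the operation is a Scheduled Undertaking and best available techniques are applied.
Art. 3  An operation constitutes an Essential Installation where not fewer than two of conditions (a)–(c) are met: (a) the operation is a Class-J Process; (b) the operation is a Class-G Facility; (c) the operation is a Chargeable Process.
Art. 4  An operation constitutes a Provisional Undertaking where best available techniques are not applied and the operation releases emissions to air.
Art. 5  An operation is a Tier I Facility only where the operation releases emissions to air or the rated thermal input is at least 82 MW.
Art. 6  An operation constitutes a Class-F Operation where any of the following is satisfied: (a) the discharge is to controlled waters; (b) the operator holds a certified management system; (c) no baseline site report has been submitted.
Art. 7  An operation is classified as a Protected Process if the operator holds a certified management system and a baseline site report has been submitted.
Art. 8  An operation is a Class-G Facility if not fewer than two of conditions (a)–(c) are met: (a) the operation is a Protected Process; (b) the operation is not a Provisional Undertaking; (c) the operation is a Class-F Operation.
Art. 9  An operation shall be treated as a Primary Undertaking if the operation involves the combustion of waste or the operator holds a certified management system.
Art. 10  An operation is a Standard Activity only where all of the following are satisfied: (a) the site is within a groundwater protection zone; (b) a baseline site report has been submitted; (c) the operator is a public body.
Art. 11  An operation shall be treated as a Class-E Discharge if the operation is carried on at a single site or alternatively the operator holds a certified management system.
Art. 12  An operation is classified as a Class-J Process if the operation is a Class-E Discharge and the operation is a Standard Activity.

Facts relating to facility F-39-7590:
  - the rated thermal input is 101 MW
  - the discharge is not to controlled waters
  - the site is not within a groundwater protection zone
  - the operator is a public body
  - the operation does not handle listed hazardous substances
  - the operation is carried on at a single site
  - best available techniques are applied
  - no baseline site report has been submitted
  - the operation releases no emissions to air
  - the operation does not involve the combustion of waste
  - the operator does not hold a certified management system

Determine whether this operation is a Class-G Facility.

Yes

article 7 — Protected Process: [the operator holds a certified management system? no] AND [a baseline site report has been submitted? no] → not satisfied.
article 4 — Provisional Undertaking: [best available techniques are not applied? no] AND [the operation releases emissions to air? no] → not satisfied.
article 6 — Class-F Operation: [the discharge is to controlled waters? no] OR [the operator holds a certified management system? no] OR [no baseline site report has been submitted? yes] → satisfied.
article 8 — Class-G Facility: Protected Process (article 7)? no; not a Provisional Undertaking (article 4)? yes; Class-F Operation (article 6)? yes — 2 of 3 hold (need ≥2) → satisfied.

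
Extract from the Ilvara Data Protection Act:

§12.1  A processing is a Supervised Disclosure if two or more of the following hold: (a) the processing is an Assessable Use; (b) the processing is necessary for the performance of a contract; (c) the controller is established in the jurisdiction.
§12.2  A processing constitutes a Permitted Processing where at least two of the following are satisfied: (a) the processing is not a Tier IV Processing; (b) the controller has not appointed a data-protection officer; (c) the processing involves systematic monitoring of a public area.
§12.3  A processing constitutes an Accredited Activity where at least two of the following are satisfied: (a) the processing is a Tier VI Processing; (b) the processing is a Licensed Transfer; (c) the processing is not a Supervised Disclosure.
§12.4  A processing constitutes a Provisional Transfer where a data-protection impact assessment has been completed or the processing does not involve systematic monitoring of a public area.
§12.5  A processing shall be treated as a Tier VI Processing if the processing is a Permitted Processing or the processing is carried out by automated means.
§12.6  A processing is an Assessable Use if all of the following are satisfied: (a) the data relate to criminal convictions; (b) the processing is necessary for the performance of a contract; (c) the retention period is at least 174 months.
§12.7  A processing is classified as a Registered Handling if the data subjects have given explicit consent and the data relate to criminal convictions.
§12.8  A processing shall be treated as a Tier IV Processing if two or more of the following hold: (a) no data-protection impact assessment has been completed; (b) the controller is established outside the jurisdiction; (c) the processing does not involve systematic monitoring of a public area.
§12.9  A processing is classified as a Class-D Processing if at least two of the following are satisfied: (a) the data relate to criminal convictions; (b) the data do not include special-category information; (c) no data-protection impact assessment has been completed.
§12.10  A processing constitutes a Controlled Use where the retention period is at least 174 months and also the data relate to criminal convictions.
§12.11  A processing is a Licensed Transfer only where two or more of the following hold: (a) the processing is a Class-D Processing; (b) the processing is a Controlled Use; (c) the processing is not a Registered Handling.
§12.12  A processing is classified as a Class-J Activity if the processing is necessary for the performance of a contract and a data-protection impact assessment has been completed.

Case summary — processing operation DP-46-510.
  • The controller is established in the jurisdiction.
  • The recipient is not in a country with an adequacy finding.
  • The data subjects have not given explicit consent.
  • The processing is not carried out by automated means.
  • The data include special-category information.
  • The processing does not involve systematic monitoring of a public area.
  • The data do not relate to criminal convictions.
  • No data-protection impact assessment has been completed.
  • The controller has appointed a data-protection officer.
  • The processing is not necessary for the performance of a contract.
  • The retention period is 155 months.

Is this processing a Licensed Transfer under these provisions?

No

§12.9 — Class-D Processing: the data relate to criminal convictions? no; the data do not include special-category information? no; no data-protection impact assessment has been completed? yes — 1 of 3 hold (need ≥2) → not satisfied.
§12.10 — Controlled Use: [retention period: 155 months ≥ 174 months? no] AND [the data relate to criminal convictions? no] → not satisfied.
§12.7 — Registered Handling: [the data subjects have given explicit consent? no] AND [the data relate to criminal convictions? no] → not satisfied.
§12.11 — Licensed Transfer: Class-D Processing (§12.9)? no; Controlled Use (§12.10)? no; not a Registered Handling (§12.7)? yes — 1 of 3 hold (need ≥2) → not satisfied.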